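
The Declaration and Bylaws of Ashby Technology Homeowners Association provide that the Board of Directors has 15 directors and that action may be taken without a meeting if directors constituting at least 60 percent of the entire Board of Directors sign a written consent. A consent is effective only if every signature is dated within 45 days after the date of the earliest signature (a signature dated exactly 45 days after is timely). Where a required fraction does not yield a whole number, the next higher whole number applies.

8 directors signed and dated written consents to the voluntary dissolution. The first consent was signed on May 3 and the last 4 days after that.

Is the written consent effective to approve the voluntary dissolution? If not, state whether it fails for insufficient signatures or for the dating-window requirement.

Signatures required: at least 60 percent of 15 — 3/5 of 15 = 9, so 9 needed; 8 signed. Insufficient.
Dating window: the latest signature is 4 days after the earliest; the limit is 45 days. Within the window.

Not effective — insufficient signatures.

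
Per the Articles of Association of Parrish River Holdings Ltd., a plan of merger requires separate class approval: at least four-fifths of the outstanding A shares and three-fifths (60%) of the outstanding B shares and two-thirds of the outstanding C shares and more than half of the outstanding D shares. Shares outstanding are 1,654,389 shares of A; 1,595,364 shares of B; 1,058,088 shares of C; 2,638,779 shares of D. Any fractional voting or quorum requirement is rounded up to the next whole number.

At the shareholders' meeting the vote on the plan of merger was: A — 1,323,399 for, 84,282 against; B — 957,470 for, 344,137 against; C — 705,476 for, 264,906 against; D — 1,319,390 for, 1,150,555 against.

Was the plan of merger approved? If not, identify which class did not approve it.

A: 4/5 of 1654389 = 1323511.20, rounded up to 1323512; 1,323,512 required, 1,323,399 in favor — not approved.
B: 3/5 of 1595364 = 957218.40, rounded up to 957219; 957,219 required, 957,470 in favor — approved.
C: 2/3 of 1058088 = 705392; 705,392 required, 705,476 in favor — approved.
D: a majority of 2638779 is 1319390; 1,319,390 required, 1,319,390 in favor — approved.

Not approved — the A shares did not give the required vote.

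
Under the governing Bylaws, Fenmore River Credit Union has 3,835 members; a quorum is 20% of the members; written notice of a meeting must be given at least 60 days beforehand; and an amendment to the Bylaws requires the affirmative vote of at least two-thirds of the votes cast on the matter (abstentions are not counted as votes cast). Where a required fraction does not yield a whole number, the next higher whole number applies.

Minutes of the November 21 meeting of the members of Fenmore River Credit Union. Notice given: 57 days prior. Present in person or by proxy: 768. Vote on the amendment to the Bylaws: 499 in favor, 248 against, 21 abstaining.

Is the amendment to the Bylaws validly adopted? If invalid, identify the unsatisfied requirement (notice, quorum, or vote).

Invalid — notice requirement not satisfied.

Notice: 57 days given; 60 required. Not satisfied.
Quorum: 20% of 3,835 = 767; 768 present. Satisfied.
Vote: requires two-thirds of the votes cast (768 − 21 abstaining = 747); 2/3 of 747 = 498, so 498 needed; 499 in favor. Satisfied.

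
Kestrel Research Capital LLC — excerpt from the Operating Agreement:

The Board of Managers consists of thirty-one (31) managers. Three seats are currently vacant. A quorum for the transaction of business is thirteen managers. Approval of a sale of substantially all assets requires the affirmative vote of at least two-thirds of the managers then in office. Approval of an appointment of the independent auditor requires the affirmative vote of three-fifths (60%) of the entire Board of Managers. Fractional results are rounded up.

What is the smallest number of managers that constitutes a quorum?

13

The quorum is fixed at 13.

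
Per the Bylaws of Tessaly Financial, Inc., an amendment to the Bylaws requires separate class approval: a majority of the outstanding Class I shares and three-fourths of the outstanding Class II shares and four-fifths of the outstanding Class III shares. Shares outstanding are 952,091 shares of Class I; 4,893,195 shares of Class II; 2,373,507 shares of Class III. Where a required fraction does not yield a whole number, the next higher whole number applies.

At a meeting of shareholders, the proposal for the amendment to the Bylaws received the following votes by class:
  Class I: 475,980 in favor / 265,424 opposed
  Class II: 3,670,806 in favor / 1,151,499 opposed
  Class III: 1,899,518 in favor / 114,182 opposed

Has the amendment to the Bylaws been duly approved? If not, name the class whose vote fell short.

Class I: a majority of 952091 is 476046; 476,046 required, 475,980 in favor — not approved.
Class II: 3/4 of 4893195 = 3669896.25, rounded up to 3669897; 3,669,897 required, 3,670,806 in favor — approved.
Class III: 4/5 of 2373507 = 1898805.60, rounded up to 1898806; 1,898,806 required, 1,899,518 in favor — approved.

Not approved — the Class I shares did not give the required vote.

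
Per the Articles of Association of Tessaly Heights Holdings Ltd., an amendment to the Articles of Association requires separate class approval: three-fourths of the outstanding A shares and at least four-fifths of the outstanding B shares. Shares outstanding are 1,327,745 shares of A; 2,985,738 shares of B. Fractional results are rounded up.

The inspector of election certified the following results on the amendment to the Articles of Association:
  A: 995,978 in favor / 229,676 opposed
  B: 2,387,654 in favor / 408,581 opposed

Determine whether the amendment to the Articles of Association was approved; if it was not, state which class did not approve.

Not approved — the B shares did not give the required vote.

A: 3/4 of 1327745 = 995808.75, rounded up to 995809; 995,809 required, 995,978 in favor — approved.
B: 4/5 of 2985738 = 2388590.40, rounded up to 2388591; 2,388,591 required, 2,387,654 in favor — not approved.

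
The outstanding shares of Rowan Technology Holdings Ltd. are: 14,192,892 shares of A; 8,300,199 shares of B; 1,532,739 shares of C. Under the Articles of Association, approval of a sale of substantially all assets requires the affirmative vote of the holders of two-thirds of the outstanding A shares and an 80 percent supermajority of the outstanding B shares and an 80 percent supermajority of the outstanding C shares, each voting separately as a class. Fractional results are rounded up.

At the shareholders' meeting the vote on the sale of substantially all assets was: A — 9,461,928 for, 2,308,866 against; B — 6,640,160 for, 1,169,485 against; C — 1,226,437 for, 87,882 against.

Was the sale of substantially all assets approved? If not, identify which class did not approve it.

Approved — every class gave the required vote.

A: 2/3 of 14192892 = 9461928; 9,461,928 required, 9,461,928 in favor — approved.
B: 4/5 of 8300199 = 6640159.20, rounded up to 6640160; 6,640,160 required, 6,640,160 in favor — approved.
C: 4/5 of 1532739 = 1226191.20, rounded up to 1226192; 1,226,192 required, 1,226,437 in favor — approved.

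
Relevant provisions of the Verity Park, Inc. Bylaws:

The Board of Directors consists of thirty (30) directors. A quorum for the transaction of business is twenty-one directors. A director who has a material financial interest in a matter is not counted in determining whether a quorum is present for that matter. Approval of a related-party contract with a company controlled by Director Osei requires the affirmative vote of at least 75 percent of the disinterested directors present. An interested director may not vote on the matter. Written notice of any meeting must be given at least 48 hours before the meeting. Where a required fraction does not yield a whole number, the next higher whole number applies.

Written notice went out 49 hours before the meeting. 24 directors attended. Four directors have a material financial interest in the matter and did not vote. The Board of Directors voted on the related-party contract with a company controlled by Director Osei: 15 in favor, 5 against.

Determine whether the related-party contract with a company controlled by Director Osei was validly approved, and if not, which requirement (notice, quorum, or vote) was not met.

Notice: 49 hours given; 48 required (49 ≥ 48). Satisfied.
Quorum: 24 present, but the 4 interested directors do not count, leaving 20. Quorum is 21. Not satisfied.
Vote: the related-party contract with a company controlled by Director Osei requires three-fourths of the disinterested directors present (24 − 4 = 20). 3/4 of 20 = 15, so 15 affirmative votes are needed; 15 voted in favor. Satisfied. (Moot — without a quorum no business can be validly transacted.)

Invalid — quorum requirement not satisfied.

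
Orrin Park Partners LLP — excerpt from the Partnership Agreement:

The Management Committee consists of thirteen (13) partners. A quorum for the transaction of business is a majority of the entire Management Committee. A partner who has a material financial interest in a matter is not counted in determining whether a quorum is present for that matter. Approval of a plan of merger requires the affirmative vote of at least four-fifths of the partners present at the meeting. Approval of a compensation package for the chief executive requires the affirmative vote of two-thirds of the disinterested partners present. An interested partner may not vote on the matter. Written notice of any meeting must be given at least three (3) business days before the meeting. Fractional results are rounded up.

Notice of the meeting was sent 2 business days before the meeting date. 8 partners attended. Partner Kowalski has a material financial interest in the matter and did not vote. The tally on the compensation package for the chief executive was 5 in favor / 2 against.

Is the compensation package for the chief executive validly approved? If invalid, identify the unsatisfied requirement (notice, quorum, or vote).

Invalid — notice requirement not satisfied.

Notice: 2 business days given; 3 required (2 < 3). Not satisfied.
Quorum: 8 present, but the 1 interested partner does not count, leaving 7. Quorum is 7. Satisfied.
Vote: the compensation package for the chief executive requires two-thirds of the disinterested partners present (8 − 1 = 7). 2/3 of 7 = 4.67, rounded up to 5, so 5 affirmative votes are needed; 5 voted in favor. Satisfied.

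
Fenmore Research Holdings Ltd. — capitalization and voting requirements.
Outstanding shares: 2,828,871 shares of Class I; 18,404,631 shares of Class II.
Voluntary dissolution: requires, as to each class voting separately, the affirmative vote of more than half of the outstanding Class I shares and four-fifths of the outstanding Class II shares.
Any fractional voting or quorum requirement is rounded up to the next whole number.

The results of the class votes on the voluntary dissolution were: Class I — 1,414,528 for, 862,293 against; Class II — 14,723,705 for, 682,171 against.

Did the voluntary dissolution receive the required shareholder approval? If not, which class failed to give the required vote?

Class I: a majority of 2828871 is 1414436; 1,414,436 required, 1,414,528 in favor — approved.
Class II: 4/5 of 18404631 = 14723704.80, rounded up to 14723705; 14,723,705 required, 14,723,705 in favor — approved.

Approved — every class gave the required vote.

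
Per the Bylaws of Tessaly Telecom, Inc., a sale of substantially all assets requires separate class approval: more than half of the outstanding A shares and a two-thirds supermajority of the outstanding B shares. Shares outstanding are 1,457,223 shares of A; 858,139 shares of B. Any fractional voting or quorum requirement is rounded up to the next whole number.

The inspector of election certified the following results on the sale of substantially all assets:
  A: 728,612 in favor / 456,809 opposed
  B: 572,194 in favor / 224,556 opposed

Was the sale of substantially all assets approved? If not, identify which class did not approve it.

A: a majority of 1457223 is 728612; 728,612 required, 728,612 in favor — approved.
B: 2/3 of 858139 = 572092.67, rounded up to 572093; 572,093 required, 572,194 in favor — approved.

Approved — every class gave the required vote.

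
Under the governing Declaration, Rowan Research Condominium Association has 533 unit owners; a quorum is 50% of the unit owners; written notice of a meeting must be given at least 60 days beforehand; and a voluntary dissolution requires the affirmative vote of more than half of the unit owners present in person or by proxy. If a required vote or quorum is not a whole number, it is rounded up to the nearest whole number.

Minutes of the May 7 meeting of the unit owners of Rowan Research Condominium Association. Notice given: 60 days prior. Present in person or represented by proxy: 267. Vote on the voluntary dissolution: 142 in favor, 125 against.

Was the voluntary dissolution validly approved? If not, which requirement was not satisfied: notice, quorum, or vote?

Valid — all requirements satisfied.

Notice: 60 days given; 60 required. Satisfied.
Quorum: 50% of 533 = 266.50, rounded up to 267; 267 present. Satisfied.
Vote: requires a majority of those present (267); a majority of 267 is 134, so 134 needed; 142 in favor. Satisfied.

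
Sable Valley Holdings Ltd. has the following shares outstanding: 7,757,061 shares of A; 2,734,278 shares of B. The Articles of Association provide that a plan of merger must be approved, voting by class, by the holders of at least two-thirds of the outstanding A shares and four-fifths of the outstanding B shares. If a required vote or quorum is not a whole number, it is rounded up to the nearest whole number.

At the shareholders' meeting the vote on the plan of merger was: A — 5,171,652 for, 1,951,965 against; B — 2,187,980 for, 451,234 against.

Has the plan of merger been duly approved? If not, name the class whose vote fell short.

Approved — every class gave the required vote.

A: 2/3 of 7757061 = 5171374; 5,171,374 required, 5,171,652 in favor — approved.
B: 4/5 of 2734278 = 2187422.40, rounded up to 2187423; 2,187,423 required, 2,187,980 in favor — approved.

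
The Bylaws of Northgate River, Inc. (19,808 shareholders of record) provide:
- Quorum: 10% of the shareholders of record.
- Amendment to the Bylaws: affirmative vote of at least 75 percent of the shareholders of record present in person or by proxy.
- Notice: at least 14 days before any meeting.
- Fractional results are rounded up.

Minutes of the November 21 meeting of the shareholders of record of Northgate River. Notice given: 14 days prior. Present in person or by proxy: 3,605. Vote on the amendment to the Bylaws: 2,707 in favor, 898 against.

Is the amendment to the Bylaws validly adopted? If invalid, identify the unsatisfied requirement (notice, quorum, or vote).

Notice: 14 days given; 14 required. Satisfied.
Quorum: 10% of 19,808 = 1,980.80, rounded up to 1,981; 3,605 present. Satisfied.
Vote: requires three-fourths of those present (3,605); 3/4 of 3605 = 2703.75, rounded up to 2704, so 2,704 needed; 2,707 in favor. Satisfied.

Valid — all requirements satisfied.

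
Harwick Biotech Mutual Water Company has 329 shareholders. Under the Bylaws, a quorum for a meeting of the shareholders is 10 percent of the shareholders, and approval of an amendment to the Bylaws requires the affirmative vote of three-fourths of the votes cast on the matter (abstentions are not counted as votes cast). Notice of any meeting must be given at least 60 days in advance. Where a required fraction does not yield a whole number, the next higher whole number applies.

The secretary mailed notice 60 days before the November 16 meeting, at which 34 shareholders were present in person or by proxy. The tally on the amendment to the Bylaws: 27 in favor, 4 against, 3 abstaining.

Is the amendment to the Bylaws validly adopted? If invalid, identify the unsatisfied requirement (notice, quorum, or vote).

Notice: 60 days given; 60 required. Satisfied.
Quorum: 10% of 329 = 32.90, rounded up to 33; 34 present. Satisfied.
Vote: requires three-fourths of the votes cast (34 − 3 abstaining = 31); 3/4 of 31 = 23.25, rounded up to 24, so 24 needed; 27 in favor. Satisfied.

Valid — all requirements satisfied.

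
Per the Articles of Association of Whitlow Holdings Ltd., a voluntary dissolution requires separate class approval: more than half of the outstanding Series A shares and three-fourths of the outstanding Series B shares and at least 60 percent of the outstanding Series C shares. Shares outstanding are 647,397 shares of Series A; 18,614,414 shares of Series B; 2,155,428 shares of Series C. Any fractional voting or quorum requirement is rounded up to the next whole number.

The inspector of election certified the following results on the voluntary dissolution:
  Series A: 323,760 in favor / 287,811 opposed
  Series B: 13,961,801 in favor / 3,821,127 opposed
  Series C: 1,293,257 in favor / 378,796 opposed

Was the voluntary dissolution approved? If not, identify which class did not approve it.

Series A: a majority of 647397 is 323699; 323,699 required, 323,760 in favor — approved.
Series B: 3/4 of 18614414 = 13960810.50, rounded up to 13960811; 13,960,811 required, 13,961,801 in favor — approved.
Series C: 3/5 of 2155428 = 1293256.80, rounded up to 1293257; 1,293,257 required, 1,293,257 in favor — approved.

Approved — every class gave the required vote.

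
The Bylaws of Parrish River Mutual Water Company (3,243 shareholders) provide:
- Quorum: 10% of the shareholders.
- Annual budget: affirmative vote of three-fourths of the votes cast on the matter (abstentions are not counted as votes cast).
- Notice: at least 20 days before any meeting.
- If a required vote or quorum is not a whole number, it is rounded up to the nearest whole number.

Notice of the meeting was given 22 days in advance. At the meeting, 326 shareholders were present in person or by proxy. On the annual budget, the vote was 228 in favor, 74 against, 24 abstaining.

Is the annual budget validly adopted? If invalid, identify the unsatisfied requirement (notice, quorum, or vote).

Valid — all requirements satisfied.

Notice: 22 days given; 20 required. Satisfied.
Quorum: 10% of 3,243 = 324.30, rounded up to 325; 326 present. Satisfied.
Vote: requires three-fourths of the votes cast (326 − 24 abstaining = 302); 3/4 of 302 = 226.50, rounded up to 227, so 227 needed; 228 in favor. Satisfied.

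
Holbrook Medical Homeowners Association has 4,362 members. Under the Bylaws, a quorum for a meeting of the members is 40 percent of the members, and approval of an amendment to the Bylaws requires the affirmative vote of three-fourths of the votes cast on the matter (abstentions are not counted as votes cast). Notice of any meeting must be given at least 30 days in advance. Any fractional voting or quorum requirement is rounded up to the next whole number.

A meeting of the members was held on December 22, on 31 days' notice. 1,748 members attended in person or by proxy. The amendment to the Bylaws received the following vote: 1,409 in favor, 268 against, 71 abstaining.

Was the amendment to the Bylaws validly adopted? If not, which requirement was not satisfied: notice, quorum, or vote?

Notice: 31 days given; 30 required. Satisfied.
Quorum: 40% of 4,362 = 1,744.80, rounded up to 1,745; 1,748 present. Satisfied.
Vote: requires three-fourths of the votes cast (1,748 − 71 abstaining = 1,677); 3/4 of 1677 = 1257.75, rounded up to 1258, so 1,258 needed; 1,409 in favor. Satisfied.

Valid — all requirements satisfied.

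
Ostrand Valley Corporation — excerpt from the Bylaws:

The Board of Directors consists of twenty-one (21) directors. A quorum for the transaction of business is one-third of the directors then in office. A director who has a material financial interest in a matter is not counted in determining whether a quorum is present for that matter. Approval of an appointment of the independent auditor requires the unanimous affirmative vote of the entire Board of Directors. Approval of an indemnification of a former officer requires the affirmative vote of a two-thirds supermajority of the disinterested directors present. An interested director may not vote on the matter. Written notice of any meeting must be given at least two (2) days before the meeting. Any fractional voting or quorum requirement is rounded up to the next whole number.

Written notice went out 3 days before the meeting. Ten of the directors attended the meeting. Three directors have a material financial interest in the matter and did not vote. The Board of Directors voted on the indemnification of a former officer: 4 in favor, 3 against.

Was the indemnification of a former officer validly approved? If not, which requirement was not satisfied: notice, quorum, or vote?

Invalid — vote requirement not satisfied.

Notice: 3 days given; 2 required (3 ≥ 2). Satisfied.
Quorum: 10 present, but the 3 interested directors do not count, leaving 7. Quorum is 7. Satisfied.
Vote: the indemnification of a former officer requires two-thirds of the disinterested directors present (10 − 3 = 7). 2/3 of 7 = 4.67, rounded up to 5, so 5 affirmative votes are needed; 4 voted in favor. Not satisfied.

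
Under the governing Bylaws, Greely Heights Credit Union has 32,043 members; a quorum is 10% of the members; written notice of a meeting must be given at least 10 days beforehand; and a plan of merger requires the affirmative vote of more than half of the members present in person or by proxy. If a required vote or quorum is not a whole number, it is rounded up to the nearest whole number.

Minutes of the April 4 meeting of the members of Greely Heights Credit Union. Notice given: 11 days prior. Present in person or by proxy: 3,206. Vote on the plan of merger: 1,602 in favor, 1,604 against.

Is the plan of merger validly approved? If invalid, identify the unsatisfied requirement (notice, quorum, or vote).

Invalid — vote requirement not satisfied.

Notice: 11 days given; 10 required. Satisfied.
Quorum: 10% of 32,043 = 3,204.30, rounded up to 3,205; 3,206 present. Satisfied.
Vote: requires a majority of those present (3,206); a majority of 3206 is 1604, so 1,604 needed; 1,602 in favor. Not satisfied.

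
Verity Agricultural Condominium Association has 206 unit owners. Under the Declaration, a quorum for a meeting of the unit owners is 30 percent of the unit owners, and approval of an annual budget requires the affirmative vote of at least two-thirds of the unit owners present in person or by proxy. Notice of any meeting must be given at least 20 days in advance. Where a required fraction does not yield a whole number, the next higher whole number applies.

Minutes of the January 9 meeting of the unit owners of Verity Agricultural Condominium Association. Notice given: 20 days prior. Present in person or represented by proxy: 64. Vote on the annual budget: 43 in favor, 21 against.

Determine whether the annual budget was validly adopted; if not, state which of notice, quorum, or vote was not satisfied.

Valid — all requirements satisfied.

Notice: 20 days given; 20 required. Satisfied.
Quorum: 30% of 206 = 61.80, rounded up to 62; 64 present. Satisfied.
Vote: requires two-thirds of those present (64); 2/3 of 64 = 42.67, rounded up to 43, so 43 needed; 43 in favor. Satisfied.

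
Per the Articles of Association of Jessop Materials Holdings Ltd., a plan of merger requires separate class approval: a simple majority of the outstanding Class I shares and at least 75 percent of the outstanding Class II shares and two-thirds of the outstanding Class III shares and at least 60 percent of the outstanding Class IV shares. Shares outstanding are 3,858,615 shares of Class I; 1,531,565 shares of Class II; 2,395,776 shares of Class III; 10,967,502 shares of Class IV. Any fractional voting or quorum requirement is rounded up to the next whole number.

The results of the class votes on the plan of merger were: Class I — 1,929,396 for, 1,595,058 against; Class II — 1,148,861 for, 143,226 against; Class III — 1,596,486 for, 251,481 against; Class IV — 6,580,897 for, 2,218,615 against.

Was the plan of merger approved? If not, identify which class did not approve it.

Class I: a majority of 3858615 is 1929308; 1,929,308 required, 1,929,396 in favor — approved.
Class II: 3/4 of 1531565 = 1148673.75, rounded up to 1148674; 1,148,674 required, 1,148,861 in favor — approved.
Class III: 2/3 of 2395776 = 1597184; 1,597,184 required, 1,596,486 in favor — not approved.
Class IV: 3/5 of 10967502 = 6580501.20, rounded up to 6580502; 6,580,502 required, 6,580,897 in favor — approved.

Not approved — the Class III shares did not give the required vote.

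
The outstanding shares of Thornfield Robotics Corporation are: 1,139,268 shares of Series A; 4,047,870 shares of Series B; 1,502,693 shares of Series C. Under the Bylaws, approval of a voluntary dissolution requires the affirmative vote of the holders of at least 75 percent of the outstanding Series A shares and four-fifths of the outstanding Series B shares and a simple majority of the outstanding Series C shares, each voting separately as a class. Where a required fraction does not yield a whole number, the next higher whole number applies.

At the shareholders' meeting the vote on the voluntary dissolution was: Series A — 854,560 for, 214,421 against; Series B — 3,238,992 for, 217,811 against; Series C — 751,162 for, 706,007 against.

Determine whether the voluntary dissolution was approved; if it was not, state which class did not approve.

Not approved — the Series C shares did not give the required vote.

Series A: 3/4 of 1139268 = 854451; 854,451 required, 854,560 in favor — approved.
Series B: 4/5 of 4047870 = 3238296; 3,238,296 required, 3,238,992 in favor — approved.
Series C: a majority of 1502693 is 751347; 751,347 required, 751,162 in favor — not approved.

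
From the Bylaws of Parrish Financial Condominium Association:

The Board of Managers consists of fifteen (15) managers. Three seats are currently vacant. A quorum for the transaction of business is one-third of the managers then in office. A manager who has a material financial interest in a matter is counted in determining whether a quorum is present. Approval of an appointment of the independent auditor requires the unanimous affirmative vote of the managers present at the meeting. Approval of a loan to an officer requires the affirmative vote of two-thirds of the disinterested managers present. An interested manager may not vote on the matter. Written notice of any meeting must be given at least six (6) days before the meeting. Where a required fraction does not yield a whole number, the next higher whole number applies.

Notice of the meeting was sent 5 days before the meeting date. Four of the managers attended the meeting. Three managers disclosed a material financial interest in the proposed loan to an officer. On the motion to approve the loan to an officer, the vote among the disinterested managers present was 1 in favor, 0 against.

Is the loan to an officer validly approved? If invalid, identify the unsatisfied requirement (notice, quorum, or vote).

Invalid — notice requirement not satisfied.

Notice: 5 days given; 6 required (5 < 6). Not satisfied.
Quorum: 4 present (interested managers count toward quorum); quorum is 4. Satisfied.
Vote: the loan to an officer requires two-thirds of the disinterested managers present (4 − 3 = 1). 2/3 of 1 = 0.67, rounded up to 1, so 1 affirmative vote is needed; 1 voted in favor. Satisfied.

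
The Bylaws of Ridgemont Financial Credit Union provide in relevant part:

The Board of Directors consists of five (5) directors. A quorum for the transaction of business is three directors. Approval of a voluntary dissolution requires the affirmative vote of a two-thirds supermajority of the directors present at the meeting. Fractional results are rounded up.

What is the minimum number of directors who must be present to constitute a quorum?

3

The quorum is fixed at 3.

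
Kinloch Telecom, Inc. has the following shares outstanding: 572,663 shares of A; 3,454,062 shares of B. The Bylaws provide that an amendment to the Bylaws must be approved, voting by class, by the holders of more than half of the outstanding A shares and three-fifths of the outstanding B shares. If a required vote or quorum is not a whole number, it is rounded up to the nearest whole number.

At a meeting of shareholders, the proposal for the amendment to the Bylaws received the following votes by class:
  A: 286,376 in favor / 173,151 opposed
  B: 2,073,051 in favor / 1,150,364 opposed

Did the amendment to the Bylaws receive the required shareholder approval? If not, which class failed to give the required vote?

Approved — every class gave the required vote.

A: a majority of 572663 is 286332; 286,332 required, 286,376 in favor — approved.
B: 3/5 of 3454062 = 2072437.20, rounded up to 2072438; 2,072,438 required, 2,073,051 in favor — approved.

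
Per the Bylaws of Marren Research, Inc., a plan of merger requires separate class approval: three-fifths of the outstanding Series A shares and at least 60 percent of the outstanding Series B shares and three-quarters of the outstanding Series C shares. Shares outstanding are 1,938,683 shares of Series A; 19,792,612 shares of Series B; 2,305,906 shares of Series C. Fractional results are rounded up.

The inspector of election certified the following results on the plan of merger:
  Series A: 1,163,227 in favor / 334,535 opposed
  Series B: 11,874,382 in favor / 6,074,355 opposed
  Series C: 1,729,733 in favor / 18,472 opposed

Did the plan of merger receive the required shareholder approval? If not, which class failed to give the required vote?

Series A: 3/5 of 1938683 = 1163209.80, rounded up to 1163210; 1,163,210 required, 1,163,227 in favor — approved.
Series B: 3/5 of 19792612 = 11875567.20, rounded up to 11875568; 11,875,568 required, 11,874,382 in favor — not approved.
Series C: 3/4 of 2305906 = 1729429.50, rounded up to 1729430; 1,729,430 required, 1,729,733 in favor — approved.

Not approved — the Series B shares did not give the required vote.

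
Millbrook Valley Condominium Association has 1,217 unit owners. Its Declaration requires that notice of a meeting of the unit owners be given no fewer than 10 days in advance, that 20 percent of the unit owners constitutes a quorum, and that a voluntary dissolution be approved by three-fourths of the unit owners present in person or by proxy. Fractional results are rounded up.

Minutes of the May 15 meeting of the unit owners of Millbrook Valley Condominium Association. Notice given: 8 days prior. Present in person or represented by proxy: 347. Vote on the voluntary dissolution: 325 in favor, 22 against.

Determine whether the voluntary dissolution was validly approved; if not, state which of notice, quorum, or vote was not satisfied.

Notice: 8 days given; 10 required. Not satisfied.
Quorum: 20% of 1,217 = 243.40, rounded up to 244; 347 present. Satisfied.
Vote: requires three-fourths of those present (347); 3/4 of 347 = 260.25, rounded up to 261, so 261 needed; 325 in favor. Satisfied.

Invalid — notice requirement not satisfied.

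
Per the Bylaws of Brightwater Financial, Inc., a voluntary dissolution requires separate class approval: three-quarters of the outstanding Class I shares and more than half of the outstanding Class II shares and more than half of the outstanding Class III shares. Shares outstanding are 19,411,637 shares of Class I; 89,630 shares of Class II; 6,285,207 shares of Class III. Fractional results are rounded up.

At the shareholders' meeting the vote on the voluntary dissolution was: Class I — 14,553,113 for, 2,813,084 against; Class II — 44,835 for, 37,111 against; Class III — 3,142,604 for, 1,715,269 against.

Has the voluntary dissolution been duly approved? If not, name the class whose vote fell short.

Not approved — the Class I shares did not give the required vote.

Class I: 3/4 of 19411637 = 14558727.75, rounded up to 14558728; 14,558,728 required, 14,553,113 in favor — not approved.
Class II: a majority of 89630 is 44816; 44,816 required, 44,835 in favor — approved.
Class III: a majority of 6285207 is 3142604; 3,142,604 required, 3,142,604 in favor — approved.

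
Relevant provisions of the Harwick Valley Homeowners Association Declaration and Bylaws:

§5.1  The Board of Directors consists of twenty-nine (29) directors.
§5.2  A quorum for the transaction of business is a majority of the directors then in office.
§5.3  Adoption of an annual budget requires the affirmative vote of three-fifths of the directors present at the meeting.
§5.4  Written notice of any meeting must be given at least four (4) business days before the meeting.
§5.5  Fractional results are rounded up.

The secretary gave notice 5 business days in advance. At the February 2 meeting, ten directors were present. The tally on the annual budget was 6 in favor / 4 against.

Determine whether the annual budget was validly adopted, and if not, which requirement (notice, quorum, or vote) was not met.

Invalid — quorum requirement not satisfied.

Notice: 5 business days given; 4 required (5 ≥ 4). Satisfied.
Quorum: 10 present; quorum is 15. Not satisfied.
Vote: the annual budget requires three-fifths of the directors present (10). 3/5 of 10 = 6, so 6 affirmative votes are needed; 6 voted in favor. Satisfied. (Moot — without a quorum no business can be validly transacted.)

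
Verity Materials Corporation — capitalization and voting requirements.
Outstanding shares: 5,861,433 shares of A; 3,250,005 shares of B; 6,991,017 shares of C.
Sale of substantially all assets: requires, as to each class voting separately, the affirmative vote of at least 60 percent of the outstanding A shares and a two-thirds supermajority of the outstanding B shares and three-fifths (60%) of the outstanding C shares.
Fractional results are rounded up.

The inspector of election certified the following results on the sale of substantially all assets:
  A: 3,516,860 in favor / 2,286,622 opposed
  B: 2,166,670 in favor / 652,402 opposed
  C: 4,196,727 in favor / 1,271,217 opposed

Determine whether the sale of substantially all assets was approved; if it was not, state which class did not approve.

Approved — every class gave the required vote.

A: 3/5 of 5861433 = 3516859.80, rounded up to 3516860; 3,516,860 required, 3,516,860 in favor — approved.
B: 2/3 of 3250005 = 2166670; 2,166,670 required, 2,166,670 in favor — approved.
C: 3/5 of 6991017 = 4194610.20, rounded up to 4194611; 4,194,611 required, 4,196,727 in favor — approved.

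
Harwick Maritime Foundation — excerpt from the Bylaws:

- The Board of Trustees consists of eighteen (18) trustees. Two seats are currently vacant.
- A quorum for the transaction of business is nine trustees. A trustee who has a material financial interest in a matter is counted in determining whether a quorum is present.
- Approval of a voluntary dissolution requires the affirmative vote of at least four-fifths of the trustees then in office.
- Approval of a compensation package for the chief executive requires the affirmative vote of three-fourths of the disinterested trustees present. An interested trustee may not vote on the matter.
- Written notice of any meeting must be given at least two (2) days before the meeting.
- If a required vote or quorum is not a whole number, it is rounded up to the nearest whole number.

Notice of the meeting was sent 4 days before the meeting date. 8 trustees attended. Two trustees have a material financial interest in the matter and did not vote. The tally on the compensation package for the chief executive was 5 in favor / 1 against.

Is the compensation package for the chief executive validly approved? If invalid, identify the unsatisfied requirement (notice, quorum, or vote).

Invalid — quorum requirement not satisfied.

Notice: 4 days given; 2 required (4 ≥ 2). Satisfied.
Quorum: 8 present (interested trustees count toward quorum); quorum is 9. Not satisfied.
Vote: the compensation package for the chief executive requires three-fourths of the disinterested trustees present (8 − 2 = 6). 3/4 of 6 = 4.50, rounded up to 5, so 5 affirmative votes are needed; 5 voted in favor. Satisfied. (Moot — without a quorum no business can be validly transacted.)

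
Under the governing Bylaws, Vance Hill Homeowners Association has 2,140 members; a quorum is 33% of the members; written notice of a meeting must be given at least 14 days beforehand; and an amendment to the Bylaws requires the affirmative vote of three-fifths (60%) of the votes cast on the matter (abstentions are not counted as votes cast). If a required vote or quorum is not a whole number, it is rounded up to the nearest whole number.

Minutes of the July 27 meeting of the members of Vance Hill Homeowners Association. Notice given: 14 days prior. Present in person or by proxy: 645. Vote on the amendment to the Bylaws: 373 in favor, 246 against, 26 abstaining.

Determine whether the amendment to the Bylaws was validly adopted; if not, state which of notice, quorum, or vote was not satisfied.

Notice: 14 days given; 14 required. Satisfied.
Quorum: 33% of 2,140 = 706.20, rounded up to 707; 645 present. Not satisfied.
Vote: requires three-fifths of the votes cast (645 − 26 abstaining = 619); 3/5 of 619 = 371.40, rounded up to 372, so 372 needed; 373 in favor. Satisfied.

Invalid — quorum requirement not satisfied.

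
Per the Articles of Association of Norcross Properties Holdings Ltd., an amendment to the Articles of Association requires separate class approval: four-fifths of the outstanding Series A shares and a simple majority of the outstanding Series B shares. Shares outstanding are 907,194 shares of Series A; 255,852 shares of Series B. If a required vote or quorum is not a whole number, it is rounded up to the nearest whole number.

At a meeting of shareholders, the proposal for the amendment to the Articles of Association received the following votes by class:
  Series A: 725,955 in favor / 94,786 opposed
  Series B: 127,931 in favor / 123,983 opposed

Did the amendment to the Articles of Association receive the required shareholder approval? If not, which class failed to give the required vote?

Approved — every class gave the required vote.

Series A: 4/5 of 907194 = 725755.20, rounded up to 725756; 725,756 required, 725,955 in favor — approved.
Series B: a majority of 255852 is 127927; 127,927 required, 127,931 in favor — approved.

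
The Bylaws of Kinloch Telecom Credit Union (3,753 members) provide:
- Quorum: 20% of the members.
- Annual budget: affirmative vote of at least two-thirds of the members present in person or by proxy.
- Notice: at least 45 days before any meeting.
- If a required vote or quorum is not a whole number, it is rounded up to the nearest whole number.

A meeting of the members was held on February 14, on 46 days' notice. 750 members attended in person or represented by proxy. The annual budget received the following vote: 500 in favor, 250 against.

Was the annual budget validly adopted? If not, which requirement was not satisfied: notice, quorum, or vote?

Invalid — quorum requirement not satisfied.

Notice: 46 days given; 45 required. Satisfied.
Quorum: 20% of 3,753 = 750.60, rounded up to 751; 750 present. Not satisfied.
Vote: requires two-thirds of those present (750); 2/3 of 750 = 500, so 500 needed; 500 in favor. Satisfied.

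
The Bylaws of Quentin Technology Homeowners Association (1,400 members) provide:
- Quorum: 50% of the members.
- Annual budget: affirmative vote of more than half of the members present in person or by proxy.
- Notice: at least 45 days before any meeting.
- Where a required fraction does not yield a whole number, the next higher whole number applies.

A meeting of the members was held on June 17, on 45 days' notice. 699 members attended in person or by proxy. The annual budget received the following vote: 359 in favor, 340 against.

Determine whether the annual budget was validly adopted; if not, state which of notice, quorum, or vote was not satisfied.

Invalid — quorum requirement not satisfied.

Notice: 45 days given; 45 required. Satisfied.
Quorum: 50% of 1,400 = 700; 699 present. Not satisfied.
Vote: requires a majority of those present (699); a majority of 699 is 350, so 350 needed; 359 in favor. Satisfied.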